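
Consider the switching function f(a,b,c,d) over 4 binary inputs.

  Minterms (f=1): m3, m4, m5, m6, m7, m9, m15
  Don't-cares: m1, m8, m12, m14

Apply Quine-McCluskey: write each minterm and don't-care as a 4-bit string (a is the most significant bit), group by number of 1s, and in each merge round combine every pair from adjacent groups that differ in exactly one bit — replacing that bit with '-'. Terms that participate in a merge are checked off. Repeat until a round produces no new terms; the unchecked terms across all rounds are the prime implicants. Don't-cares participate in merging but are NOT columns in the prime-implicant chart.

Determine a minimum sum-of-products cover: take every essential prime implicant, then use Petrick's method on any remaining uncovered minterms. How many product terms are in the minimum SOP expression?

4

size-2^0 implicants → 0001(✓)  0011(✓)  0100(✓)  0101(✓)  0110(✓)  0111(✓)  1000(✓)  1001(✓)  1100(✓)  1110(✓)  1111(✓)
size-2^1 implicants → -001  -100(✓)  -110(✓)  -111(✓)  0-01(✓)  0-11(✓)  00-1(✓)  01-0(✓)  01-1(✓)  010-(✓)  011-(✓)  1-00  100-  11-0(✓)  111-(✓)
size-2^2 implicants → -1-0  -11-  0--1  01--
Unchecked terms (primes): -001, -1-0, -11-, 0--1, 01--, 1-00, 100-
Minterm coverage:
  m3 ⊆ 0--1 [E]
  m4 ⊆ -1-0,01--
  m5 ⊆ 0--1,01--
  m6 ⊆ -1-0,-11-,01--
  m7 ⊆ -11-,0--1,01--
  m9 ⊆ -001,100-
  m15 ⊆ -11- [E]
E = {-11-, 0--1}
Petrick residual → -001, -1-0
Cover = b'c'd + bd' + bc + a'd  |cover|=4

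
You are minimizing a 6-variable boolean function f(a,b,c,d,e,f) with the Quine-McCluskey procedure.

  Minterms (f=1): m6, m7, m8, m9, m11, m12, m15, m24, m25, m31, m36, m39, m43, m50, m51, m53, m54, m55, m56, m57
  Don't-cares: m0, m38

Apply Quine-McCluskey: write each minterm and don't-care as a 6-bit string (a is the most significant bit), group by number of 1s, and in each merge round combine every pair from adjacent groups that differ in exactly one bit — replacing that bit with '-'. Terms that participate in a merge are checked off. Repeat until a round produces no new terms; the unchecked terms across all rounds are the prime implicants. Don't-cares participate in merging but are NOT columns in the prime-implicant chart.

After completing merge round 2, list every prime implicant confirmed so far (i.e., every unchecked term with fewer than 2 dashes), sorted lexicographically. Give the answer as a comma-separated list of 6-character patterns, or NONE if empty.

-01011, 0-1111, 00-000, 00-111, 001-00, 001-11, 0010-1, 1001-0, 1101-1

size-2^0 implicants → 000000(✓)  000110(✓)  000111(✓)  001000(✓)  001001(✓)  001011(✓)  001100(✓)  001111(✓)  011000(✓)  011001(✓)  011111(✓)  100100(✓)  100110(✓)  100111(✓)  101011(✓)  110010(✓)  110011(✓)  110101(✓)  110110(✓)  110111(✓)  111000(✓)  111001(✓)
size-2^1 implicants → -00110(✓)  -00111(✓)  -01011  -11000(✓)  -11001(✓)  0-1000(✓)  0-1001(✓)  0-1111  00-000  00-111  00011-(✓)  001-00  001-11  0010-1  00100-(✓)  01100-(✓)  1-0110(✓)  1-0111(✓)  1001-0  10011-(✓)  110-10(✓)  110-11(✓)  11001-(✓)  1101-1  11011-(✓)  11100-(✓)
size-2^2 implicants → -0011-  -1100-  0-100-  1-011-  110-1-
Unchecked terms (primes): -0011-, -01011, -1100-, 0-100-, 0-1111, 00-000, 00-111, 001-00, 001-11, 0010-1, 1-011-, 1001-0, 110-1-, 1101-1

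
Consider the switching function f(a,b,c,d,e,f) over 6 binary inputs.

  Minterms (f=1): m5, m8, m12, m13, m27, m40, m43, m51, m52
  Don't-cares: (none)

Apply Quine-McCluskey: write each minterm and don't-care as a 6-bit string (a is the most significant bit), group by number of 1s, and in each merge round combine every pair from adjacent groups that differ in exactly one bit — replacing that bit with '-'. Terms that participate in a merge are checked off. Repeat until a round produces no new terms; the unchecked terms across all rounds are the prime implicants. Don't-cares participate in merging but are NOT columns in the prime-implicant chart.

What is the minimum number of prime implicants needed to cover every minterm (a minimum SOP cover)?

[col 0] 000101*, 001000*, 001100*, 001101*, 011011, 101000*, 101011, 110011, 110100
[col 1] -01000, 00-101, 001-00, 00110-
Prime implicants: -01000, 00-101, 001-00, 00110-, 011011, 101011, 110011, 110100
PI chart (minterm → PIs covering it):
  5 | 00-101  (sole → essential)
  8 | -01000,001-00
  12 | 001-00,00110-
  13 | 00-101,00110-
  27 | 011011  (sole → essential)
  40 | -01000  (sole → essential)
  43 | 101011  (sole → essential)
  51 | 110011  (sole → essential)
  52 | 110100  (sole → essential)
Essential prime implicants: -01000, 00-101, 011011, 101011, 110011, 110100
Petrick residual → 001-00
Minimum SOP uses 7 PIs: b'cd'e'f' + a'b'de'f + a'b'ce'f' + a'bcd'ef + ab'cd'ef + abc'd'ef + abc'de'f'

7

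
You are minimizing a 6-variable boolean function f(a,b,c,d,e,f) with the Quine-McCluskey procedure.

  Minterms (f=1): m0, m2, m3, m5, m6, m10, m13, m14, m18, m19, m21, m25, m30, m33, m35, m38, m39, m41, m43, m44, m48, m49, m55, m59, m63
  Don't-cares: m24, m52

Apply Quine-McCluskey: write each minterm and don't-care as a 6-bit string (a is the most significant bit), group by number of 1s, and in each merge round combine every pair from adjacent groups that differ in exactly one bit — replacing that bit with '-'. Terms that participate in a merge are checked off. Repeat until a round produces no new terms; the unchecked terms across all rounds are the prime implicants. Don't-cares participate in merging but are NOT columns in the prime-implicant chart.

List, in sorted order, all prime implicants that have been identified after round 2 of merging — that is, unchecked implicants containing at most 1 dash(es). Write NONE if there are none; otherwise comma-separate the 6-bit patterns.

size-2^0 implicants → 000000(✓)  000010(✓)  000011(✓)  000101(✓)  000110(✓)  001010(✓)  001101(✓)  001110(✓)  010010(✓)  010011(✓)  010101(✓)  011000(✓)  011001(✓)  011110(✓)  100001(✓)  100011(✓)  100110(✓)  100111(✓)  101001(✓)  101011(✓)  101100  110000(✓)  110001(✓)  110100(✓)  110111(✓)  111011(✓)  111111(✓)
size-2^1 implicants → -00011  -00110  0-0010(✓)  0-0011(✓)  0-0101  0-1110  00-010(✓)  00-101  00-110(✓)  000-10(✓)  0000-0  00001-(✓)  001-10(✓)  01001-(✓)  01100-  1-0001  1-0111  1-1011  10-001(✓)  10-011(✓)  100-11  1000-1(✓)  10011-  1010-1(✓)  11-111  110-00  11000-  111-11
size-2^2 implicants → 0-001-  00--10  10-0-1
Unchecked terms (primes): -00011, -00110, 0-001-, 0-0101, 0-1110, 00--10, 00-101, 0000-0, 01100-, 1-0001, 1-0111, 1-1011, 10-0-1, 100-11, 10011-, 101100, 11-111, 110-00, 11000-, 111-11

-00011, -00110, 0-0101, 0-1110, 00-101, 0000-0, 01100-, 1-0001, 1-0111, 1-1011, 100-11, 10011-, 101100, 11-111, 110-00, 11000-, 111-11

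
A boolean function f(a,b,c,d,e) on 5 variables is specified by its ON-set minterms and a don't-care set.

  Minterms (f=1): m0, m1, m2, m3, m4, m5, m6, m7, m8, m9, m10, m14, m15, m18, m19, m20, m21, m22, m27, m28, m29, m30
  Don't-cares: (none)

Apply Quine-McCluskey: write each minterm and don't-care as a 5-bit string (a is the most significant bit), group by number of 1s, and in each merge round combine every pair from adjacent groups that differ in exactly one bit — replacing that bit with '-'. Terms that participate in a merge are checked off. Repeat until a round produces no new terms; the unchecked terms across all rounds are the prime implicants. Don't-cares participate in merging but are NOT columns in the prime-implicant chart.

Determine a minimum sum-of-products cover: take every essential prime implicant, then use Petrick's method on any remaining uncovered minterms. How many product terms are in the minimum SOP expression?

[col 0] 00000*, 00001*, 00010*, 00011*, 00100*, 00101*, 00110*, 00111*, 01000*, 01001*, 01010*, 01110*, 01111*, 10010*, 10011*, 10100*, 10101*, 10110*, 11011*, 11100*, 11101*, 11110*
[col 1] -0010*, -0011*, -0100*, -0101*, -0110*, -1110*, 0-000*, 0-001*, 0-010*, 0-110*, 0-111*, 00-00*, 00-01*, 00-10*, 00-11*, 000-0*, 000-1*, 0000-*, 0001-*, 001-0*, 001-1*, 0010-*, 0011-*, 01-10*, 010-0*, 0100-*, 0111-*, 1-011, 1-100*, 1-101*, 1-110*, 10-10*, 1001-*, 101-0*, 1010-*, 111-0*, 1110-*
[col 2] --110, -0-10, -001-, -01-0, -010-, 0--10, 0-0-0, 0-00-, 0-11-, 00--0*, 00--1*, 00-0-*, 00-1-*, 000--*, 001--*, 1-1-0, 1-10-
[col 3] 00---
Prime implicants: --110, -0-10, -001-, -01-0, -010-, 0--10, 0-0-0, 0-00-, 0-11-, 00---, 1-011, 1-1-0, 1-10-
PI chart (minterm → PIs covering it):
  0 | 0-0-0,0-00-,00---
  1 | 0-00-,00---
  2 | -0-10,-001-,0--10,0-0-0,00---
  3 | -001-,00---
  4 | -01-0,-010-,00---
  5 | -010-,00---
  6 | --110,-0-10,-01-0,0--10,0-11-,00---
  7 | 0-11-,00---
  8 | 0-0-0,0-00-
  9 | 0-00-  (sole → essential)
  10 | 0--10,0-0-0
  14 | --110,0--10,0-11-
  15 | 0-11-  (sole → essential)
  18 | -0-10,-001-
  19 | -001-,1-011
  20 | -01-0,-010-,1-1-0,1-10-
  21 | -010-,1-10-
  22 | --110,-0-10,-01-0,1-1-0
  27 | 1-011  (sole → essential)
  28 | 1-1-0,1-10-
  29 | 1-10-  (sole → essential)
  30 | --110,1-1-0
Essential prime implicants: 0-00-, 0-11-, 1-011, 1-10-
Petrick residual → --110, -0-10, 0--10, 00---
Minimum SOP uses 8 PIs: cde' + b'de' + a'de' + a'c'd' + a'cd + a'b' + ac'de + acd'

8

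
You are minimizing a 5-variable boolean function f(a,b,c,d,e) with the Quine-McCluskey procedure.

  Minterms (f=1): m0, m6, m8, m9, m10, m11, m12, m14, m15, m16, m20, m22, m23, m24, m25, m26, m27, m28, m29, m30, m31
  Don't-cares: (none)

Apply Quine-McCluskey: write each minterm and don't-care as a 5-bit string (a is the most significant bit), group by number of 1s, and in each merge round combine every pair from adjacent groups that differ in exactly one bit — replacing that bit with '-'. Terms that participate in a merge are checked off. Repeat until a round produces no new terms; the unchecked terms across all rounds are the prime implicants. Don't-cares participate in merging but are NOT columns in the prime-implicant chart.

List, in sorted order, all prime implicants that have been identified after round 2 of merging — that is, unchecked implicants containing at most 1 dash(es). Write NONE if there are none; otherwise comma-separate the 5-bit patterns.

size-2^0 implicants → 00000(✓)  00110(✓)  01000(✓)  01001(✓)  01010(✓)  01011(✓)  01100(✓)  01110(✓)  01111(✓)  10000(✓)  10100(✓)  10110(✓)  10111(✓)  11000(✓)  11001(✓)  11010(✓)  11011(✓)  11100(✓)  11101(✓)  11110(✓)  11111(✓)
size-2^1 implicants → -0000(✓)  -0110(✓)  -1000(✓)  -1001(✓)  -1010(✓)  -1011(✓)  -1100(✓)  -1110(✓)  -1111(✓)  0-000(✓)  0-110(✓)  01-00(✓)  01-10(✓)  01-11(✓)  010-0(✓)  010-1(✓)  0100-(✓)  0101-(✓)  011-0(✓)  0111-(✓)  1-000(✓)  1-100(✓)  1-110(✓)  1-111(✓)  10-00(✓)  101-0(✓)  1011-(✓)  11-00(✓)  11-01(✓)  11-10(✓)  11-11(✓)  110-0(✓)  110-1(✓)  1100-(✓)  1101-(✓)  111-0(✓)  111-1(✓)  1110-(✓)  1111-(✓)
size-2^2 implicants → --000  --110  -1-00(✓)  -1-10(✓)  -1-11(✓)  -10-0(✓)  -10-1(✓)  -100-(✓)  -101-(✓)  -11-0(✓)  -111-(✓)  01--0(✓)  01-1-(✓)  010--(✓)  1--00  1-1-0  1-11-  11--0(✓)  11--1(✓)  11-0-(✓)  11-1-(✓)  110--(✓)  111--(✓)
size-2^3 implicants → -1--0  -1-1-  -10--  11---
Unchecked terms (primes): --000, --110, -1--0, -1-1-, -10--, 1--00, 1-1-0, 1-11-, 11---

NONE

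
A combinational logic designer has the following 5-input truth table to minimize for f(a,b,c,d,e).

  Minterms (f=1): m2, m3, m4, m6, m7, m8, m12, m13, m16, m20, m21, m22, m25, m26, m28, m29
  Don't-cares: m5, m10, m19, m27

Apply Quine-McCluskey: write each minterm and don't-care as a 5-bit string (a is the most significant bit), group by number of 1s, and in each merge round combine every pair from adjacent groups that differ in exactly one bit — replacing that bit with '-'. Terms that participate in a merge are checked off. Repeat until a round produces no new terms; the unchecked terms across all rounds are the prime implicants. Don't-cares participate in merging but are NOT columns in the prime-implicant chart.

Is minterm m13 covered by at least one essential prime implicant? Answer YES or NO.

size-2^0 implicants → 00010(✓)  00011(✓)  00100(✓)  00101(✓)  00110(✓)  00111(✓)  01000(✓)  01010(✓)  01100(✓)  01101(✓)  10000(✓)  10011(✓)  10100(✓)  10101(✓)  10110(✓)  11001(✓)  11010(✓)  11011(✓)  11100(✓)  11101(✓)
size-2^1 implicants → -0011  -0100(✓)  -0101(✓)  -0110(✓)  -1010  -1100(✓)  -1101(✓)  0-010  0-100(✓)  0-101(✓)  00-10(✓)  00-11(✓)  0001-(✓)  001-0(✓)  001-1(✓)  0010-(✓)  0011-(✓)  01-00  010-0  0110-(✓)  1-011  1-100(✓)  1-101(✓)  10-00  101-0(✓)  1010-(✓)  11-01  110-1  1101-  1110-(✓)
size-2^2 implicants → --100(✓)  --101(✓)  -01-0  -010-(✓)  -110-(✓)  0-10-(✓)  00-1-  001--  1-10-(✓)
size-2^3 implicants → --10-
Unchecked terms (primes): --10-, -0011, -01-0, -1010, 0-010, 00-1-, 001--, 01-00, 010-0, 1-011, 10-00, 11-01, 110-1, 1101-
Minterm coverage:
  m2 ⊆ 0-010,00-1-
  m3 ⊆ -0011,00-1-
  m4 ⊆ --10-,-01-0,001--
  m6 ⊆ -01-0,00-1-,001--
  m7 ⊆ 00-1-,001--
  m8 ⊆ 01-00,010-0
  m12 ⊆ --10-,01-00
  m13 ⊆ --10- [E]
  m16 ⊆ 10-00 [E]
  m20 ⊆ --10-,-01-0,10-00
  m21 ⊆ --10- [E]
  m22 ⊆ -01-0 [E]
  m25 ⊆ 11-01,110-1
  m26 ⊆ -1010,1101-
  m28 ⊆ --10- [E]
  m29 ⊆ --10-,11-01
E = {--10-, -01-0, 10-00}

YES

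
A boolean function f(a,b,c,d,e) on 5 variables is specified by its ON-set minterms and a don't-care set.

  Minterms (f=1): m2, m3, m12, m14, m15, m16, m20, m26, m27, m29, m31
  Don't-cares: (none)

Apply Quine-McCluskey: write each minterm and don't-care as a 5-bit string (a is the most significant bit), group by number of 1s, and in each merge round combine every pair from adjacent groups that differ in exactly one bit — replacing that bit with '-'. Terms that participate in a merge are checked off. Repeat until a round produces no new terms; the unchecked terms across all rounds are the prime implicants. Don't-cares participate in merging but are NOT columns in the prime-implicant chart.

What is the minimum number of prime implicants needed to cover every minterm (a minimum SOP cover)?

size-2^0 implicants → 00010(✓)  00011(✓)  01100(✓)  01110(✓)  01111(✓)  10000(✓)  10100(✓)  11010(✓)  11011(✓)  11101(✓)  11111(✓)
size-2^1 implicants → -1111  0001-  011-0  0111-  10-00  11-11  1101-  111-1
Unchecked terms (primes): -1111, 0001-, 011-0, 0111-, 10-00, 11-11, 1101-, 111-1
Minterm coverage:
  m2 ⊆ 0001- [E]
  m3 ⊆ 0001- [E]
  m12 ⊆ 011-0 [E]
  m14 ⊆ 011-0,0111-
  m15 ⊆ -1111,0111-
  m16 ⊆ 10-00 [E]
  m20 ⊆ 10-00 [E]
  m26 ⊆ 1101- [E]
  m27 ⊆ 11-11,1101-
  m29 ⊆ 111-1 [E]
  m31 ⊆ -1111,11-11,111-1
E = {0001-, 011-0, 10-00, 1101-, 111-1}
Petrick residual → -1111
Cover = bcde + a'b'c'd + a'bce' + ab'd'e' + abc'd + abce  |cover|=6

6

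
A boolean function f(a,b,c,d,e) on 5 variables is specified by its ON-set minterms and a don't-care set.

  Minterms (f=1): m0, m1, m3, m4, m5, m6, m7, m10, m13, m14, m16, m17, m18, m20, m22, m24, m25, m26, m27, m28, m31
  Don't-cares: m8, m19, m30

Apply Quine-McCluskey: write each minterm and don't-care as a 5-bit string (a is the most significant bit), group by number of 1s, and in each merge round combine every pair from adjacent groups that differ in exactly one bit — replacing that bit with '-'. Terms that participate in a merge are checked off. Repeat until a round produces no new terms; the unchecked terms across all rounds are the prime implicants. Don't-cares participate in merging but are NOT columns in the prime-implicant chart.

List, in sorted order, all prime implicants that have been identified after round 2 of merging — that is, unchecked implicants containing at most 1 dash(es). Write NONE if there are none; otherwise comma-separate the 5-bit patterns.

size-2^0 implicants → 00000(✓)  00001(✓)  00011(✓)  00100(✓)  00101(✓)  00110(✓)  00111(✓)  01000(✓)  01010(✓)  01101(✓)  01110(✓)  10000(✓)  10001(✓)  10010(✓)  10011(✓)  10100(✓)  10110(✓)  11000(✓)  11001(✓)  11010(✓)  11011(✓)  11100(✓)  11110(✓)  11111(✓)
size-2^1 implicants → -0000(✓)  -0001(✓)  -0011(✓)  -0100(✓)  -0110(✓)  -1000(✓)  -1010(✓)  -1110(✓)  0-000(✓)  0-101  0-110(✓)  00-00(✓)  00-01(✓)  00-11(✓)  000-1(✓)  0000-(✓)  001-0(✓)  001-1(✓)  0010-(✓)  0011-(✓)  01-10(✓)  010-0(✓)  1-000(✓)  1-001(✓)  1-010(✓)  1-011(✓)  1-100(✓)  1-110(✓)  10-00(✓)  10-10(✓)  100-0(✓)  100-1(✓)  1000-(✓)  1001-(✓)  101-0(✓)  11-00(✓)  11-10(✓)  11-11(✓)  110-0(✓)  110-1(✓)  1100-(✓)  1101-(✓)  111-0(✓)  1111-(✓)
size-2^2 implicants → --000  --110  -0-00  -00-1  -000-  -01-0  -1-10  -10-0  00--1  00-0-  001--  1--00(✓)  1--10(✓)  1-0-0(✓)  1-0-1(✓)  1-00-(✓)  1-01-(✓)  1-1-0(✓)  10--0(✓)  100--(✓)  11--0(✓)  11-1-  110--(✓)
size-2^3 implicants → 1---0  1-0--
Unchecked terms (primes): --000, --110, -0-00, -00-1, -000-, -01-0, -1-10, -10-0, 0-101, 00--1, 00-0-, 001--, 1---0, 1-0--, 11-1-

0-101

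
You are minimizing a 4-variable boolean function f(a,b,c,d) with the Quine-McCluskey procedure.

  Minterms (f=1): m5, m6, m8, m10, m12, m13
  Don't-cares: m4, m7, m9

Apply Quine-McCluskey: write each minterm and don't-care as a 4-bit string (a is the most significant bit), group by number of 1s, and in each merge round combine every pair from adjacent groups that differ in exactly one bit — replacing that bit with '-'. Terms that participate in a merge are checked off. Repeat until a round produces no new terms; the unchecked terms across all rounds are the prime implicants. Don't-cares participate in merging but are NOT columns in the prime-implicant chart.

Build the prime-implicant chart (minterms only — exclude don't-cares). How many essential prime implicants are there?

2

size-2^0 implicants → 0100(✓)  0101(✓)  0110(✓)  0111(✓)  1000(✓)  1001(✓)  1010(✓)  1100(✓)  1101(✓)
size-2^1 implicants → -100(✓)  -101(✓)  01-0(✓)  01-1(✓)  010-(✓)  011-(✓)  1-00(✓)  1-01(✓)  10-0  100-(✓)  110-(✓)
size-2^2 implicants → -10-  01--  1-0-
Unchecked terms (primes): -10-, 01--, 1-0-, 10-0
Minterm coverage:
  m5 ⊆ -10-,01--
  m6 ⊆ 01-- [E]
  m8 ⊆ 1-0-,10-0
  m10 ⊆ 10-0 [E]
  m12 ⊆ -10-,1-0-
  m13 ⊆ -10-,1-0-
E = {01--, 10-0}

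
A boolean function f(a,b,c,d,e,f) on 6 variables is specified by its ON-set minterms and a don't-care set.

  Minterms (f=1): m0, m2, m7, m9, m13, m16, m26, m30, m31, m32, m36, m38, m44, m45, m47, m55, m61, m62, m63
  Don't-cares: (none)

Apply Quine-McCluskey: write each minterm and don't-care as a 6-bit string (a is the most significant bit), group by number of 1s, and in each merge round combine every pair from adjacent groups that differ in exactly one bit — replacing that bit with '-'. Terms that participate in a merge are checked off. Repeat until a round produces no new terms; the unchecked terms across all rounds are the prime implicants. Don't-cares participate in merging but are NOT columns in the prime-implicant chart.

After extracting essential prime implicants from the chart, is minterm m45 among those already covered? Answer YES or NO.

YES

Round 0: 000000✓ 000010✓ 000111 001001✓ 001101✓ 010000✓ 011010✓ 011110✓ 011111✓ 100000✓ 100100✓ 100110✓ 101100✓ 101101✓ 101111✓ 110111✓ 111101✓ 111110✓ 111111✓
Round 1: -00000 -01101 -11110✓ -11111✓ 0-0000 0000-0 001-01 011-10 01111-✓ 1-1101✓ 1-1111✓ 10-100 100-00 1001-0 1011-1✓ 10110- 11-111 1111-1✓ 11111-✓
Round 2: -1111- 1-11-1
PIs = {-00000, -01101, -1111-, 0-0000, 0000-0, 000111, 001-01, 011-10, 1-11-1, 10-100, 100-00, 1001-0, 10110-, 11-111}
Coverage chart:
  m0: -00000,0-0000,0000-0
  m2: 0000-0 ←essential
  m7: 000111 ←essential
  m9: 001-01 ←essential
  m13: -01101,001-01
  m16: 0-0000 ←essential
  m26: 011-10 ←essential
  m30: -1111-,011-10
  m31: -1111- ←essential
  m32: -00000,100-00
  m36: 10-100,100-00,1001-0
  m38: 1001-0 ←essential
  m44: 10-100,10110-
  m45: -01101,1-11-1,10110-
  m47: 1-11-1 ←essential
  m55: 11-111 ←essential
  m61: 1-11-1 ←essential
  m62: -1111- ←essential
  m63: -1111-,1-11-1,11-111
Essential: -1111-, 0-0000, 0000-0, 000111, 001-01, 011-10, 1-11-1, 1001-0, 11-111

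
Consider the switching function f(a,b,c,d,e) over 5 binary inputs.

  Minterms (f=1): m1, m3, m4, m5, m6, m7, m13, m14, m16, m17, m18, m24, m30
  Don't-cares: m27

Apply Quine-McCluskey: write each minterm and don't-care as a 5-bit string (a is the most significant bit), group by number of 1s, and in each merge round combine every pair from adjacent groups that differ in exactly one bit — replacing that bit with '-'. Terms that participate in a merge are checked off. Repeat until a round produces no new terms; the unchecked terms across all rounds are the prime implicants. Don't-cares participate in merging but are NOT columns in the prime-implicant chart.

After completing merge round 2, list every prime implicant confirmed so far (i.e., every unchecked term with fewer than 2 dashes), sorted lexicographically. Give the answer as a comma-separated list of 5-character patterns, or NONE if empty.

-0001, -1110, 0-101, 0-110, 1-000, 100-0, 1000-, 11011

size-2^0 implicants → 00001(✓)  00011(✓)  00100(✓)  00101(✓)  00110(✓)  00111(✓)  01101(✓)  01110(✓)  10000(✓)  10001(✓)  10010(✓)  11000(✓)  11011  11110(✓)
size-2^1 implicants → -0001  -1110  0-101  0-110  00-01(✓)  00-11(✓)  000-1(✓)  001-0(✓)  001-1(✓)  0010-(✓)  0011-(✓)  1-000  100-0  1000-
size-2^2 implicants → 00--1  001--
Unchecked terms (primes): -0001, -1110, 0-101, 0-110, 00--1, 001--, 1-000, 100-0, 1000-, 11011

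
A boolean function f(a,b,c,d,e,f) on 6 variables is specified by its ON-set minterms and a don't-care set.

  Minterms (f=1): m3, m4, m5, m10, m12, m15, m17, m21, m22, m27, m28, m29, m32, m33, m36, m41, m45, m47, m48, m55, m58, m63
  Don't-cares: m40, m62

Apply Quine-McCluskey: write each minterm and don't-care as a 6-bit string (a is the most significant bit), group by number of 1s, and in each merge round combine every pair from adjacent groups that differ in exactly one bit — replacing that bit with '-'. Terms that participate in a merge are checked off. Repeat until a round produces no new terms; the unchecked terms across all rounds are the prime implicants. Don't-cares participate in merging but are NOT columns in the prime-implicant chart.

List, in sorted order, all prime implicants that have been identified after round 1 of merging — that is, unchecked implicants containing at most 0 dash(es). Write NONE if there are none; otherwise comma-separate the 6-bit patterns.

[col 0] 000011, 000100*, 000101*, 001010, 001100*, 001111*, 010001*, 010101*, 010110, 011011, 011100*, 011101*, 100000*, 100001*, 100100*, 101000*, 101001*, 101101*, 101111*, 110000*, 110111*, 111010*, 111110*, 111111*
[col 1] -00100, -01111, 0-0101, 0-1100, 00-100, 00010-, 01-101, 010-01, 01110-, 1-0000, 1-1111, 10-000*, 10-001*, 100-00, 10000-*, 101-01, 10100-*, 1011-1, 11-111, 111-10, 11111-
[col 2] 10-00-
Prime implicants: -00100, -01111, 0-0101, 0-1100, 00-100, 000011, 00010-, 001010, 01-101, 010-01, 010110, 011011, 01110-, 1-0000, 1-1111, 10-00-, 100-00, 101-01, 1011-1, 11-111, 111-10, 11111-

000011, 001010, 010110, 011011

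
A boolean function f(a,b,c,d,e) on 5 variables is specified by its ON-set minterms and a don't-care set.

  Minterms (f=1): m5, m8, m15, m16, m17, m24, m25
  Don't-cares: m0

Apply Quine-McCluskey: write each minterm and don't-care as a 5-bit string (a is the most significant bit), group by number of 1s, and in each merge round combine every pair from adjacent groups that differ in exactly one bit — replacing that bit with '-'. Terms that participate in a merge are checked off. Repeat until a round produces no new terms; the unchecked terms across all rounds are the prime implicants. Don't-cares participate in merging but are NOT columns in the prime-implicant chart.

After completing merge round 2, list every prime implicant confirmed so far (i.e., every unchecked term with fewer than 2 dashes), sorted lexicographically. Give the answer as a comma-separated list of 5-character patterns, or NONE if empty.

00101, 01111

[col 0] 00000*, 00101, 01000*, 01111, 10000*, 10001*, 11000*, 11001*
[col 1] -0000*, -1000*, 0-000*, 1-000*, 1-001*, 1000-*, 1100-*
[col 2] --000, 1-00-
Prime implicants: --000, 00101, 01111, 1-00-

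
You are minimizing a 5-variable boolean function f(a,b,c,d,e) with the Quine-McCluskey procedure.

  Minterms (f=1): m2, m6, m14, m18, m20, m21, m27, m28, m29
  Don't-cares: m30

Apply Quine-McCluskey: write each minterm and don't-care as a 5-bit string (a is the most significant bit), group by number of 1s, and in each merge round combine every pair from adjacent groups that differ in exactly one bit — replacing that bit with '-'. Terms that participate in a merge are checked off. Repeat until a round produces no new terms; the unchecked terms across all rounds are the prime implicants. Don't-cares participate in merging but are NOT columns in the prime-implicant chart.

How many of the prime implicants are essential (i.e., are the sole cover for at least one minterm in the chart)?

3

size-2^0 implicants → 00010(✓)  00110(✓)  01110(✓)  10010(✓)  10100(✓)  10101(✓)  11011  11100(✓)  11101(✓)  11110(✓)
size-2^1 implicants → -0010  -1110  0-110  00-10  1-100(✓)  1-101(✓)  1010-(✓)  111-0  1110-(✓)
size-2^2 implicants → 1-10-
Unchecked terms (primes): -0010, -1110, 0-110, 00-10, 1-10-, 11011, 111-0
Minterm coverage:
  m2 ⊆ -0010,00-10
  m6 ⊆ 0-110,00-10
  m14 ⊆ -1110,0-110
  m18 ⊆ -0010 [E]
  m20 ⊆ 1-10- [E]
  m21 ⊆ 1-10- [E]
  m27 ⊆ 11011 [E]
  m28 ⊆ 1-10-,111-0
  m29 ⊆ 1-10- [E]
E = {-0010, 1-10-, 11011}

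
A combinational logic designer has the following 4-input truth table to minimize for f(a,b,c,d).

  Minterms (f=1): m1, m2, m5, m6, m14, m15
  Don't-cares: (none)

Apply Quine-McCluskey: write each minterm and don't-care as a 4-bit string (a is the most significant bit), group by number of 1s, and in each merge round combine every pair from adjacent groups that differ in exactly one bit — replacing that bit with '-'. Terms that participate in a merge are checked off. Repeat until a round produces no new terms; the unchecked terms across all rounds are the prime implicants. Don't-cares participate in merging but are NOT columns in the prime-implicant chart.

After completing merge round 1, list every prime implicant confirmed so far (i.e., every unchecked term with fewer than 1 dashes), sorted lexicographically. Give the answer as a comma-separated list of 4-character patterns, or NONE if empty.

Round 0: 0001✓ 0010✓ 0101✓ 0110✓ 1110✓ 1111✓
Round 1: -110 0-01 0-10 111-
PIs = {-110, 0-01, 0-10, 111-}

NONE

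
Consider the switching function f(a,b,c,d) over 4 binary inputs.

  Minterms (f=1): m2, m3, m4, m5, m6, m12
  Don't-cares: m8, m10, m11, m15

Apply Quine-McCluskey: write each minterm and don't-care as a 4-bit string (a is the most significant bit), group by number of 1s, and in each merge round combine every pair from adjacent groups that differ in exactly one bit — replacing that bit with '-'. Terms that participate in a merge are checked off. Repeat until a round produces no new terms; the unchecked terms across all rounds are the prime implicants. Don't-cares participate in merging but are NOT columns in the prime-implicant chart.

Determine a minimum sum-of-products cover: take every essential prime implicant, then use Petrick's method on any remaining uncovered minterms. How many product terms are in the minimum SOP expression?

4

[col 0] 0010*, 0011*, 0100*, 0101*, 0110*, 1000*, 1010*, 1011*, 1100*, 1111*
[col 1] -010*, -011*, -100, 0-10, 001-*, 01-0, 010-, 1-00, 1-11, 10-0, 101-*
[col 2] -01-
Prime implicants: -01-, -100, 0-10, 01-0, 010-, 1-00, 1-11, 10-0
PI chart (minterm → PIs covering it):
  2 | -01-,0-10
  3 | -01-  (sole → essential)
  4 | -100,01-0,010-
  5 | 010-  (sole → essential)
  6 | 0-10,01-0
  12 | -100,1-00
Essential prime implicants: -01-, 010-
Petrick residual → -100, 0-10
Minimum SOP uses 4 PIs: b'c + bc'd' + a'cd' + a'bc'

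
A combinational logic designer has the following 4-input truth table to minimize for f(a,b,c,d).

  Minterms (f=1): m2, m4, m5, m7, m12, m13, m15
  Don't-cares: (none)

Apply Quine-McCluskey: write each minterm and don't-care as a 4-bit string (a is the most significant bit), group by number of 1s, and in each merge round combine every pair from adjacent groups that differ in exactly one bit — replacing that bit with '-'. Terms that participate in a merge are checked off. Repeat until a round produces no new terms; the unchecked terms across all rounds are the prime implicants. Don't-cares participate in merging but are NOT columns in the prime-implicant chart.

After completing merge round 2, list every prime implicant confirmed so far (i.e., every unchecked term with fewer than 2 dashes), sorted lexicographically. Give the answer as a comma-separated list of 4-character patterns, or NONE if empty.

Round 0: 0010 0100✓ 0101✓ 0111✓ 1100✓ 1101✓ 1111✓
Round 1: -100✓ -101✓ -111✓ 01-1✓ 010-✓ 11-1✓ 110-✓
Round 2: -1-1 -10-
PIs = {-1-1, -10-, 0010}

0010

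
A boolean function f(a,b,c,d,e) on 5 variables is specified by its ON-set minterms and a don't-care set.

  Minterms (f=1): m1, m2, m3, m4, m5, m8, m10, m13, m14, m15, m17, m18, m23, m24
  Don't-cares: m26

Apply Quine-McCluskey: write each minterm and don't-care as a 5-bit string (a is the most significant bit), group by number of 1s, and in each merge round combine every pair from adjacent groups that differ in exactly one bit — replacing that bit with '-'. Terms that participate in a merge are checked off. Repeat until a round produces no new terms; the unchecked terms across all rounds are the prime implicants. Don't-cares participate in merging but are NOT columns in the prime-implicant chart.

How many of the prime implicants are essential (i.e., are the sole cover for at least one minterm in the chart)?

5

Round 0: 00001✓ 00010✓ 00011✓ 00100✓ 00101✓ 01000✓ 01010✓ 01101✓ 01110✓ 01111✓ 10001✓ 10010✓ 10111 11000✓ 11010✓
Round 1: -0001 -0010✓ -1000✓ -1010✓ 0-010✓ 0-101 00-01 000-1 0001- 0010- 01-10 010-0✓ 011-1 0111- 1-010✓ 110-0✓
Round 2: --010 -10-0
PIs = {--010, -0001, -10-0, 0-101, 00-01, 000-1, 0001-, 0010-, 01-10, 011-1, 0111-, 10111}
Coverage chart:
  m1: -0001,00-01,000-1
  m2: --010,0001-
  m3: 000-1,0001-
  m4: 0010- ←essential
  m5: 0-101,00-01,0010-
  m8: -10-0 ←essential
  m10: --010,-10-0,01-10
  m13: 0-101,011-1
  m14: 01-10,0111-
  m15: 011-1,0111-
  m17: -0001 ←essential
  m18: --010 ←essential
  m23: 10111 ←essential
  m24: -10-0 ←essential
Essential: --010, -0001, -10-0, 0010-, 10111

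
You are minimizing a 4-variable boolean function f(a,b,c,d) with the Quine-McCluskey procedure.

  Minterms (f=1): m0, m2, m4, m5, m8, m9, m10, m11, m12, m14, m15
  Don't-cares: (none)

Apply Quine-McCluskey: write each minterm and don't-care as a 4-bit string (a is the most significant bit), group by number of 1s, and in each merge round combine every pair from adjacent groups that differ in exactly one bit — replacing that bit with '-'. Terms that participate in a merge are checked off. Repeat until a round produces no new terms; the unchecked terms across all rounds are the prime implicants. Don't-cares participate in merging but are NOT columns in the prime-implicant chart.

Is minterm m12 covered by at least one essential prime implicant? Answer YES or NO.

NO

[col 0] 0000*, 0010*, 0100*, 0101*, 1000*, 1001*, 1010*, 1011*, 1100*, 1110*, 1111*
[col 1] -000*, -010*, -100*, 0-00*, 00-0*, 010-, 1-00*, 1-10*, 1-11*, 10-0*, 10-1*, 100-*, 101-*, 11-0*, 111-*
[col 2] --00, -0-0, 1--0, 1-1-, 10--
Prime implicants: --00, -0-0, 010-, 1--0, 1-1-, 10--
PI chart (minterm → PIs covering it):
  0 | --00,-0-0
  2 | -0-0  (sole → essential)
  4 | --00,010-
  5 | 010-  (sole → essential)
  8 | --00,-0-0,1--0,10--
  9 | 10--  (sole → essential)
  10 | -0-0,1--0,1-1-,10--
  11 | 1-1-,10--
  12 | --00,1--0
  14 | 1--0,1-1-
  15 | 1-1-  (sole → essential)
Essential prime implicants: -0-0, 010-, 1-1-, 10--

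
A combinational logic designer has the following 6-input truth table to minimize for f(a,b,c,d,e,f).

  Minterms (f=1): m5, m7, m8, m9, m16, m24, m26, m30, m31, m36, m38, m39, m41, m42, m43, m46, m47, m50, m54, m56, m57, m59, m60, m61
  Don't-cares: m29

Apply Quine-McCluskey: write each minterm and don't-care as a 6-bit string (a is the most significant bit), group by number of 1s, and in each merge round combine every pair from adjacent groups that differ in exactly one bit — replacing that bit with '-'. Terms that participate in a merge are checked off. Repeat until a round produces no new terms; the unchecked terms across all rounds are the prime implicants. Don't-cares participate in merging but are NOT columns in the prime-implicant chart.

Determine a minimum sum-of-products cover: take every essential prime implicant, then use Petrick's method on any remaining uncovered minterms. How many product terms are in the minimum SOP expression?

size-2^0 implicants → 000101(✓)  000111(✓)  001000(✓)  001001(✓)  010000(✓)  011000(✓)  011010(✓)  011101(✓)  011110(✓)  011111(✓)  100100(✓)  100110(✓)  100111(✓)  101001(✓)  101010(✓)  101011(✓)  101110(✓)  101111(✓)  110010(✓)  110110(✓)  111000(✓)  111001(✓)  111011(✓)  111100(✓)  111101(✓)
size-2^1 implicants → -00111  -01001  -11000  -11101  0-1000  0001-1  00100-  01-000  011-10  0110-0  0111-1  01111-  1-0110  1-1001(✓)  1-1011(✓)  10-110(✓)  10-111(✓)  1001-0  10011-(✓)  101-10(✓)  101-11(✓)  1010-1(✓)  10101-(✓)  10111-(✓)  110-10  111-00(✓)  111-01(✓)  1110-1(✓)  11100-(✓)  11110-(✓)
size-2^2 implicants → 1-10-1  10-11-  101-1-  111-0-
Unchecked terms (primes): -00111, -01001, -11000, -11101, 0-1000, 0001-1, 00100-, 01-000, 011-10, 0110-0, 0111-1, 01111-, 1-0110, 1-10-1, 10-11-, 1001-0, 101-1-, 110-10, 111-0-
Minterm coverage:
  m5 ⊆ 0001-1 [E]
  m7 ⊆ -00111,0001-1
  m8 ⊆ 0-1000,00100-
  m9 ⊆ -01001,00100-
  m16 ⊆ 01-000 [E]
  m24 ⊆ -11000,0-1000,01-000,0110-0
  m26 ⊆ 011-10,0110-0
  m30 ⊆ 011-10,01111-
  m31 ⊆ 0111-1,01111-
  m36 ⊆ 1001-0 [E]
  m38 ⊆ 1-0110,10-11-,1001-0
  m39 ⊆ -00111,10-11-
  m41 ⊆ -01001,1-10-1
  m42 ⊆ 101-1- [E]
  m43 ⊆ 1-10-1,101-1-
  m46 ⊆ 10-11-,101-1-
  m47 ⊆ 10-11-,101-1-
  m50 ⊆ 110-10 [E]
  m54 ⊆ 1-0110,110-10
  m56 ⊆ -11000,111-0-
  m57 ⊆ 1-10-1,111-0-
  m59 ⊆ 1-10-1 [E]
  m60 ⊆ 111-0- [E]
  m61 ⊆ -11101,111-0-
E = {0001-1, 01-000, 1-10-1, 1001-0, 101-1-, 110-10, 111-0-}
Petrick residual → -00111, 00100-, 011-10, 0111-1
Cover = b'c'def + a'b'c'df + a'b'cd'e' + a'bd'e'f' + a'bcef' + a'bcdf + acd'f + ab'c'df' + ab'ce + abc'ef' + abce'  |cover|=11

11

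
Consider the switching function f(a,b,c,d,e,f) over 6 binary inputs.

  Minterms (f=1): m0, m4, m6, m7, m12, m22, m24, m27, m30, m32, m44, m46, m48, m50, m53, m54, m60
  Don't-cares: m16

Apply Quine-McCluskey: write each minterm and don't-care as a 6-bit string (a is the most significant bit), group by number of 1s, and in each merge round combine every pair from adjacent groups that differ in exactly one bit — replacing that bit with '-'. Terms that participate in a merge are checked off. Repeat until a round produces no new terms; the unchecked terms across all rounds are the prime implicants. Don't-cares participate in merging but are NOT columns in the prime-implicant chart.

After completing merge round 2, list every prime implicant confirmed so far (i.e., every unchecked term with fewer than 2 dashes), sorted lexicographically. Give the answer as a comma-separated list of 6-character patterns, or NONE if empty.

Round 0: 000000✓ 000100✓ 000110✓ 000111✓ 001100✓ 010000✓ 010110✓ 011000✓ 011011 011110✓ 100000✓ 101100✓ 101110✓ 110000✓ 110010✓ 110101 110110✓ 111100✓
Round 1: -00000✓ -01100 -10000✓ -10110 0-0000✓ 0-0110 00-100 000-00 0001-0 00011- 01-000 01-110 1-0000✓ 1-1100 1011-0 110-10 1100-0
Round 2: --0000
PIs = {--0000, -01100, -10110, 0-0110, 00-100, 000-00, 0001-0, 00011-, 01-000, 01-110, 011011, 1-1100, 1011-0, 110-10, 1100-0, 110101}

-01100, -10110, 0-0110, 00-100, 000-00, 0001-0, 00011-, 01-000, 01-110, 011011, 1-1100, 1011-0, 110-10, 1100-0, 110101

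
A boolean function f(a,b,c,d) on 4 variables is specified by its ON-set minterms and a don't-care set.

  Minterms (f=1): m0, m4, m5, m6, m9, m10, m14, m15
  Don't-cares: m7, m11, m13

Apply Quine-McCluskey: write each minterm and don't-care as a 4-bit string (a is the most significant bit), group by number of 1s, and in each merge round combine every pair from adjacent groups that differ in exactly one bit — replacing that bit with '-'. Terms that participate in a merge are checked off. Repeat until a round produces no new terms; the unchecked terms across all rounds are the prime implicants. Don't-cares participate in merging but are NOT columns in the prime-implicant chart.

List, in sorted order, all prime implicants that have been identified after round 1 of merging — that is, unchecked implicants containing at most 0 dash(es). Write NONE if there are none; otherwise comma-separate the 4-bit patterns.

size-2^0 implicants → 0000(✓)  0100(✓)  0101(✓)  0110(✓)  0111(✓)  1001(✓)  1010(✓)  1011(✓)  1101(✓)  1110(✓)  1111(✓)
size-2^1 implicants → -101(✓)  -110(✓)  -111(✓)  0-00  01-0(✓)  01-1(✓)  010-(✓)  011-(✓)  1-01(✓)  1-10(✓)  1-11(✓)  10-1(✓)  101-(✓)  11-1(✓)  111-(✓)
size-2^2 implicants → -1-1  -11-  01--  1--1  1-1-
Unchecked terms (primes): -1-1, -11-, 0-00, 01--, 1--1, 1-1-

NONE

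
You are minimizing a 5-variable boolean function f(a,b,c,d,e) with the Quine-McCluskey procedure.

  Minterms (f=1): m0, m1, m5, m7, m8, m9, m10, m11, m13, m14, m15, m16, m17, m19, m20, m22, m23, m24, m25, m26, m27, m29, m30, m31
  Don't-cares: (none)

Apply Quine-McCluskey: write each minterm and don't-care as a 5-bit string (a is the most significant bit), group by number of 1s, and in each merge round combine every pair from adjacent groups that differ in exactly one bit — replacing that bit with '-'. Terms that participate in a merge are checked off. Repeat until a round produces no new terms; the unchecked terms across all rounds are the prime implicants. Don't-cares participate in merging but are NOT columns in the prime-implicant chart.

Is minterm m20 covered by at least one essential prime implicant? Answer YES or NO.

NO

size-2^0 implicants → 00000(✓)  00001(✓)  00101(✓)  00111(✓)  01000(✓)  01001(✓)  01010(✓)  01011(✓)  01101(✓)  01110(✓)  01111(✓)  10000(✓)  10001(✓)  10011(✓)  10100(✓)  10110(✓)  10111(✓)  11000(✓)  11001(✓)  11010(✓)  11011(✓)  11101(✓)  11110(✓)  11111(✓)
size-2^1 implicants → -0000(✓)  -0001(✓)  -0111(✓)  -1000(✓)  -1001(✓)  -1010(✓)  -1011(✓)  -1101(✓)  -1110(✓)  -1111(✓)  0-000(✓)  0-001(✓)  0-101(✓)  0-111(✓)  00-01(✓)  0000-(✓)  001-1(✓)  01-01(✓)  01-10(✓)  01-11(✓)  010-0(✓)  010-1(✓)  0100-(✓)  0101-(✓)  011-1(✓)  0111-(✓)  1-000(✓)  1-001(✓)  1-011(✓)  1-110(✓)  1-111(✓)  10-00  10-11(✓)  100-1(✓)  1000-(✓)  101-0  1011-(✓)  11-01(✓)  11-10(✓)  11-11(✓)  110-0(✓)  110-1(✓)  1100-(✓)  1101-(✓)  111-1(✓)  1111-(✓)
size-2^2 implicants → --000(✓)  --001(✓)  --111  -000-(✓)  -1-01(✓)  -1-10(✓)  -1-11(✓)  -10-0(✓)  -10-1(✓)  -100-(✓)  -101-(✓)  -11-1(✓)  -111-(✓)  0--01  0-00-(✓)  0-1-1  01--1(✓)  01-1-(✓)  010--(✓)  1--11  1-0-1  1-00-(✓)  1-11-  11--1(✓)  11-1-(✓)  110--(✓)
size-2^3 implicants → --00-  -1--1  -1-1-  -10--
Unchecked terms (primes): --00-, --111, -1--1, -1-1-, -10--, 0--01, 0-1-1, 1--11, 1-0-1, 1-11-, 10-00, 101-0
Minterm coverage:
  m0 ⊆ --00- [E]
  m1 ⊆ --00-,0--01
  m5 ⊆ 0--01,0-1-1
  m7 ⊆ --111,0-1-1
  m8 ⊆ --00-,-10--
  m9 ⊆ --00-,-1--1,-10--,0--01
  m10 ⊆ -1-1-,-10--
  m11 ⊆ -1--1,-1-1-,-10--
  m13 ⊆ -1--1,0--01,0-1-1
  m14 ⊆ -1-1- [E]
  m15 ⊆ --111,-1--1,-1-1-,0-1-1
  m16 ⊆ --00-,10-00
  m17 ⊆ --00-,1-0-1
  m19 ⊆ 1--11,1-0-1
  m20 ⊆ 10-00,101-0
  m22 ⊆ 1-11-,101-0
  m23 ⊆ --111,1--11,1-11-
  m24 ⊆ --00-,-10--
  m25 ⊆ --00-,-1--1,-10--,1-0-1
  m26 ⊆ -1-1-,-10--
  m27 ⊆ -1--1,-1-1-,-10--,1--11,1-0-1
  m29 ⊆ -1--1 [E]
  m30 ⊆ -1-1-,1-11-
  m31 ⊆ --111,-1--1,-1-1-,1--11,1-11-
E = {--00-, -1--1, -1-1-}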